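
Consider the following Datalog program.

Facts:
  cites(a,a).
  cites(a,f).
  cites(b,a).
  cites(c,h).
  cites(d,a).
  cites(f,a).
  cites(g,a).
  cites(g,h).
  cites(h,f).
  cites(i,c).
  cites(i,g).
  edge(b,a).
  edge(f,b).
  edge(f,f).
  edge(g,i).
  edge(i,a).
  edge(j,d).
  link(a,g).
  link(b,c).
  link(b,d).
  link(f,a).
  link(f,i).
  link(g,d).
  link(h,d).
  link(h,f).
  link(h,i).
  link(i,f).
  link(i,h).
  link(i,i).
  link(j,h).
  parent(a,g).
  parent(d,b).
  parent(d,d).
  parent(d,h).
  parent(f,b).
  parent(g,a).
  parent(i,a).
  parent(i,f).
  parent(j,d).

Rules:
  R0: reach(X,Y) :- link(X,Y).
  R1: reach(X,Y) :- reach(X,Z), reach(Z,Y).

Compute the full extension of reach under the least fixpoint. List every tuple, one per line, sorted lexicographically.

round 1: derive reach(a,g) via R0 from link(a,g)
round 1: derive reach(b,c) via R0 from link(b,c)
round 1: derive reach(b,d) via R0 from link(b,d)
round 1: derive reach(f,a) via R0 from link(f,a)
round 1: derive reach(f,i) via R0 from link(f,i)
round 1: derive reach(g,d) via R0 from link(g,d)
round 1: derive reach(h,d) via R0 from link(h,d)
round 1: derive reach(h,f) via R0 from link(h,f)
round 1: derive reach(h,i) via R0 from link(h,i)
round 1: derive reach(i,f) via R0 from link(i,f)
round 1: derive reach(i,h) via R0 from link(i,h)
round 1: derive reach(i,i) via R0 from link(i,i)
round 1: derive reach(j,h) via R0 from link(j,h)
round 2: derive reach(a,d) via R1 from reach(a,g), reach(g,d)
round 2: derive reach(f,f) via R1 from reach(f,i), reach(i,f)
round 2: derive reach(f,g) via R1 from reach(f,a), reach(a,g)
round 2: derive reach(f,h) via R1 from reach(f,i), reach(i,h)
round 2: derive reach(h,a) via R1 from reach(h,f), reach(f,a)
round 2: derive reach(h,h) via R1 from reach(h,i), reach(i,h)
round 2: derive reach(i,a) via R1 from reach(i,f), reach(f,a)
round 2: derive reach(i,d) via R1 from reach(i,h), reach(h,d)
round 2: derive reach(j,d) via R1 from reach(j,h), reach(h,d)
round 2: derive reach(j,f) via R1 from reach(j,h), reach(h,f)
round 2: derive reach(j,i) via R1 from reach(j,h), reach(h,i)
round 3: derive reach(f,d) via R1 from reach(f,a), reach(a,d)
round 3: derive reach(h,g) via R1 from reach(h,a), reach(a,g)
round 3: derive reach(i,g) via R1 from reach(i,a), reach(a,g)
round 3: derive reach(j,a) via R1 from reach(j,f), reach(f,a)
round 3: derive reach(j,g) via R1 from reach(j,f), reach(f,g)

reach(a,d)
reach(a,g)
reach(b,c)
reach(b,d)
reach(f,a)
reach(f,d)
reach(f,f)
reach(f,g)
reach(f,h)
reach(f,i)
reach(g,d)
reach(h,a)
reach(h,d)
reach(h,f)
reach(h,g)
reach(h,h)
reach(h,i)
reach(i,a)
reach(i,d)
reach(i,f)
reach(i,g)
reach(i,h)
reach(i,i)
reach(j,a)
reach(j,d)
reach(j,f)
reach(j,g)
reach(j,h)
reach(j,i)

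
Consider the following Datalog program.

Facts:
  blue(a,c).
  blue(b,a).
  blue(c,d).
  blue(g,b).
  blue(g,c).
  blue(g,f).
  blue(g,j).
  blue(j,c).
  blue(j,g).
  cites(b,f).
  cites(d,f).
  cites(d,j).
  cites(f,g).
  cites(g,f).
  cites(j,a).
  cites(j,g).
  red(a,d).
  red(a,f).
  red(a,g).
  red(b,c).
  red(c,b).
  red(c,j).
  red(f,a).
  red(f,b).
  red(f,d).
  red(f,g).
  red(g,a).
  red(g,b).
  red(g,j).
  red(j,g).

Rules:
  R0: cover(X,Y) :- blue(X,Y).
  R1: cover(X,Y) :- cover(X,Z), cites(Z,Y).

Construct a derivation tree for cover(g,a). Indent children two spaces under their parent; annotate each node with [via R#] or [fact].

cover(g,a)  [via R1]
  cover(g,j)  [via R0]
    blue(g,j)  [fact]
  cites(j,a)  [fact]

round 1: derive cover(a,c) via R0 from blue(a,c)
round 1: derive cover(b,a) via R0 from blue(b,a)
round 1: derive cover(c,d) via R0 from blue(c,d)
round 1: derive cover(g,b) via R0 from blue(g,b)
round 1: derive cover(g,c) via R0 from blue(g,c)
round 1: derive cover(g,f) via R0 from blue(g,f)
round 1: derive cover(g,j) via R0 from blue(g,j)
round 1: derive cover(j,c) via R0 from blue(j,c)
round 1: derive cover(j,g) via R0 from blue(j,g)
round 2: derive cover(c,f) via R1 from cover(c,d), cites(d,f)
round 2: derive cover(c,j) via R1 from cover(c,d), cites(d,j)
round 2: derive cover(g,a) via R1 from cover(g,j), cites(j,a)
round 2: derive cover(g,g) via R1 from cover(g,f), cites(f,g)
round 2: derive cover(j,f) via R1 from cover(j,g), cites(g,f)
round 3: derive cover(c,a) via R1 from cover(c,j), cites(j,a)
round 3: derive cover(c,g) via R1 from cover(c,f), cites(f,g)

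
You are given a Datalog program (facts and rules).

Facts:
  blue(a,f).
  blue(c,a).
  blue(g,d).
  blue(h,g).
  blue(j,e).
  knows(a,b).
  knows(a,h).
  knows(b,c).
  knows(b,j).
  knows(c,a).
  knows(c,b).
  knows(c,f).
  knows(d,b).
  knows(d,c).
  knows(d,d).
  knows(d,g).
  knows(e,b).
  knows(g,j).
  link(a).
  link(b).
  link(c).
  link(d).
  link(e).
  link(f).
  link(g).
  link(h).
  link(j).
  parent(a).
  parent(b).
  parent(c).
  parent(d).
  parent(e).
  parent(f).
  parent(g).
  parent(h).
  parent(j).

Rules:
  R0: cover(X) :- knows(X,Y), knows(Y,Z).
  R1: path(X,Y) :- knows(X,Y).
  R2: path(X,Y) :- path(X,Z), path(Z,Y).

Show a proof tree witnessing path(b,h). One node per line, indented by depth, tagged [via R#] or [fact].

path(b,h)  [via R2]
  path(b,a)  [via R2]
    path(b,c)  [via R1]
      knows(b,c)  [fact]
    path(c,a)  [via R1]
      knows(c,a)  [fact]
  path(a,h)  [via R1]
    knows(a,h)  [fact]

round 1: derive path(a,b) via R1 from knows(a,b)
round 1: derive path(a,h) via R1 from knows(a,h)
round 1: derive path(b,c) via R1 from knows(b,c)
round 1: derive path(b,j) via R1 from knows(b,j)
round 1: derive path(c,a) via R1 from knows(c,a)
round 1: derive path(c,b) via R1 from knows(c,b)
round 1: derive path(c,f) via R1 from knows(c,f)
round 1: derive path(d,b) via R1 from knows(d,b)
round 1: derive path(d,c) via R1 from knows(d,c)
round 1: derive path(d,d) via R1 from knows(d,d)
round 1: derive path(d,g) via R1 from knows(d,g)
round 1: derive path(e,b) via R1 from knows(e,b)
round 1: derive path(g,j) via R1 from knows(g,j)
round 2: derive path(a,c) via R2 from path(a,b), path(b,c)
round 2: derive path(a,j) via R2 from path(a,b), path(b,j)
round 2: derive path(b,a) via R2 from path(b,c), path(c,a)
round 2: derive path(b,b) via R2 from path(b,c), path(c,b)
round 2: derive path(b,f) via R2 from path(b,c), path(c,f)
round 2: derive path(c,c) via R2 from path(c,b), path(b,c)
round 2: derive path(c,h) via R2 from path(c,a), path(a,h)
round 2: derive path(c,j) via R2 from path(c,b), path(b,j)
round 2: derive path(d,a) via R2 from path(d,c), path(c,a)
round 2: derive path(d,f) via R2 from path(d,c), path(c,f)
round 2: derive path(d,j) via R2 from path(d,b), path(b,j)
round 2: derive path(e,c) via R2 from path(e,b), path(b,c)
round 2: derive path(e,j) via R2 from path(e,b), path(b,j)
round 3: derive path(a,a) via R2 from path(a,b), path(b,a)
round 3: derive path(a,f) via R2 from path(a,b), path(b,f)
round 3: derive path(b,h) via R2 from path(b,a), path(a,h)
round 3: derive path(d,h) via R2 from path(d,a), path(a,h)
round 3: derive path(e,a) via R2 from path(e,b), path(b,a)
round 3: derive path(e,f) via R2 from path(e,b), path(b,f)
round 3: derive path(e,h) via R2 from path(e,c), path(c,h)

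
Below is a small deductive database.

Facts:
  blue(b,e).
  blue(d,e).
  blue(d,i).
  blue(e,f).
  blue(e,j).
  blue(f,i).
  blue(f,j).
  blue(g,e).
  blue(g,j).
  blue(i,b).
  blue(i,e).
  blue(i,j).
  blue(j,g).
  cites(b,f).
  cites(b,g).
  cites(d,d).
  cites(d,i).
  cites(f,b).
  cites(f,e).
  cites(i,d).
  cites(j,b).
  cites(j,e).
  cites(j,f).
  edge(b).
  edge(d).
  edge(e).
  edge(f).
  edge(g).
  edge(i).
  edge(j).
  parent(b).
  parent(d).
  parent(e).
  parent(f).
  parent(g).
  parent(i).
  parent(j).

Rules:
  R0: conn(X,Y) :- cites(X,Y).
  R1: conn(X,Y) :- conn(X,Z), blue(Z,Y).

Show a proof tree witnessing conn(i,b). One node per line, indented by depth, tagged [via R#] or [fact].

round 1: derive conn(b,f) via R0 from cites(b,f)
round 1: derive conn(b,g) via R0 from cites(b,g)
round 1: derive conn(d,d) via R0 from cites(d,d)
round 1: derive conn(d,i) via R0 from cites(d,i)
round 1: derive conn(f,b) via R0 from cites(f,b)
round 1: derive conn(f,e) via R0 from cites(f,e)
round 1: derive conn(i,d) via R0 from cites(i,d)
round 1: derive conn(j,b) via R0 from cites(j,b)
round 1: derive conn(j,e) via R0 from cites(j,e)
round 1: derive conn(j,f) via R0 from cites(j,f)
round 2: derive conn(b,e) via R1 from conn(b,g), blue(g,e)
round 2: derive conn(b,i) via R1 from conn(b,f), blue(f,i)
round 2: derive conn(b,j) via R1 from conn(b,f), blue(f,j)
round 2: derive conn(d,b) via R1 from conn(d,i), blue(i,b)
round 2: derive conn(d,e) via R1 from conn(d,d), blue(d,e)
round 2: derive conn(d,j) via R1 from conn(d,i), blue(i,j)
round 2: derive conn(f,f) via R1 from conn(f,e), blue(e,f)
round 2: derive conn(f,j) via R1 from conn(f,e), blue(e,j)
round 2: derive conn(i,e) via R1 from conn(i,d), blue(d,e)
round 2: derive conn(i,i) via R1 from conn(i,d), blue(d,i)
round 2: derive conn(j,i) via R1 from conn(j,f), blue(f,i)
round 2: derive conn(j,j) via R1 from conn(j,e), blue(e,j)
round 3: derive conn(b,b) via R1 from conn(b,i), blue(i,b)
round 3: derive conn(d,f) via R1 from conn(d,e), blue(e,f)
round 3: derive conn(d,g) via R1 from conn(d,j), blue(j,g)
round 3: derive conn(f,g) via R1 from conn(f,j), blue(j,g)
round 3: derive conn(f,i) via R1 from conn(f,f), blue(f,i)
round 3: derive conn(i,b) via R1 from conn(i,i), blue(i,b)
round 3: derive conn(i,f) via R1 from conn(i,e), blue(e,f)
round 3: derive conn(i,j) via R1 from conn(i,e), blue(e,j)
round 3: derive conn(j,g) via R1 from conn(j,j), blue(j,g)
round 4: derive conn(i,g) via R1 from conn(i,j), blue(j,g)

conn(i,b)  [via R1]
  conn(i,i)  [via R1]
    conn(i,d)  [via R0]
      cites(i,d)  [fact]
    blue(d,i)  [fact]
  blue(i,b)  [fact]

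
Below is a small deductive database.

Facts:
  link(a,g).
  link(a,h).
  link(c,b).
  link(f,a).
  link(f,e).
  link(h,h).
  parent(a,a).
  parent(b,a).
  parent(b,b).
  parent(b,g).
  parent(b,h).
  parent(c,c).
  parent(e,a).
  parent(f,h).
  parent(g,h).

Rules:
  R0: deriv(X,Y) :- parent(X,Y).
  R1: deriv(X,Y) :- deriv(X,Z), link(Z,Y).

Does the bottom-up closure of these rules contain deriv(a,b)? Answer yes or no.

round 1: derive deriv(a,a) via R0 from parent(a,a)
round 1: derive deriv(b,a) via R0 from parent(b,a)
round 1: derive deriv(b,b) via R0 from parent(b,b)
round 1: derive deriv(b,g) via R0 from parent(b,g)
round 1: derive deriv(b,h) via R0 from parent(b,h)
round 1: derive deriv(c,c) via R0 from parent(c,c)
round 1: derive deriv(e,a) via R0 from parent(e,a)
round 1: derive deriv(f,h) via R0 from parent(f,h)
round 1: derive deriv(g,h) via R0 from parent(g,h)
round 2: derive deriv(a,g) via R1 from deriv(a,a), link(a,g)
round 2: derive deriv(a,h) via R1 from deriv(a,a), link(a,h)
round 2: derive deriv(c,b) via R1 from deriv(c,c), link(c,b)
round 2: derive deriv(e,g) via R1 from deriv(e,a), link(a,g)
round 2: derive deriv(e,h) via R1 from deriv(e,a), link(a,h)

no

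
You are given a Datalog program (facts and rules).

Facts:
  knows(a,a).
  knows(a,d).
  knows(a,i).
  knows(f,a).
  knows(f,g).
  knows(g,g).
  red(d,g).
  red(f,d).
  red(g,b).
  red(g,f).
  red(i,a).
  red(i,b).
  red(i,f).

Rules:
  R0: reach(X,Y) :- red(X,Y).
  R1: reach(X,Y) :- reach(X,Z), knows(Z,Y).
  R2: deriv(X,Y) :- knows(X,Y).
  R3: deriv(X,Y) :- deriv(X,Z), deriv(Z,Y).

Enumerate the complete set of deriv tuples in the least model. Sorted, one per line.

deriv(a,a)
deriv(a,d)
deriv(a,i)
deriv(f,a)
deriv(f,d)
deriv(f,g)
deriv(f,i)
deriv(g,g)

round 1: derive deriv(a,a) via R2 from knows(a,a)
round 1: derive deriv(a,d) via R2 from knows(a,d)
round 1: derive deriv(a,i) via R2 from knows(a,i)
round 1: derive deriv(f,a) via R2 from knows(f,a)
round 1: derive deriv(f,g) via R2 from knows(f,g)
round 1: derive deriv(g,g) via R2 from knows(g,g)
round 2: derive deriv(f,d) via R3 from deriv(f,a), deriv(a,d)
round 2: derive deriv(f,i) via R3 from deriv(f,a), deriv(a,i)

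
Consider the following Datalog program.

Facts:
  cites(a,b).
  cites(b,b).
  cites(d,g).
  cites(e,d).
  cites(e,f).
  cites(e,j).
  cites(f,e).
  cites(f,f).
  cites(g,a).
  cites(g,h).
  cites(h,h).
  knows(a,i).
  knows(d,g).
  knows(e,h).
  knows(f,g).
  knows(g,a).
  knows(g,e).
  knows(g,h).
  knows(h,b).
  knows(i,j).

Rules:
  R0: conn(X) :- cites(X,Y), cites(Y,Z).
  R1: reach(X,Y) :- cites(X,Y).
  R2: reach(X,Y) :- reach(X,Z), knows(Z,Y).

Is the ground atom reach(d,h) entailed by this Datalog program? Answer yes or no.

yes

round 1: derive reach(a,b) via R1 from cites(a,b)
round 1: derive reach(b,b) via R1 from cites(b,b)
round 1: derive reach(d,g) via R1 from cites(d,g)
round 1: derive reach(e,d) via R1 from cites(e,d)
round 1: derive reach(e,f) via R1 from cites(e,f)
round 1: derive reach(e,j) via R1 from cites(e,j)
round 1: derive reach(f,e) via R1 from cites(f,e)
round 1: derive reach(f,f) via R1 from cites(f,f)
round 1: derive reach(g,a) via R1 from cites(g,a)
round 1: derive reach(g,h) via R1 from cites(g,h)
round 1: derive reach(h,h) via R1 from cites(h,h)
round 2: derive reach(d,a) via R2 from reach(d,g), knows(g,a)
round 2: derive reach(d,e) via R2 from reach(d,g), knows(g,e)
round 2: derive reach(d,h) via R2 from reach(d,g), knows(g,h)
round 2: derive reach(e,g) via R2 from reach(e,d), knows(d,g)
round 2: derive reach(f,g) via R2 from reach(f,f), knows(f,g)
round 2: derive reach(f,h) via R2 from reach(f,e), knows(e,h)
round 2: derive reach(g,b) via R2 from reach(g,h), knows(h,b)
round 2: derive reach(g,i) via R2 from reach(g,a), knows(a,i)
round 2: derive reach(h,b) via R2 from reach(h,h), knows(h,b)
round 3: derive reach(d,b) via R2 from reach(d,h), knows(h,b)
round 3: derive reach(d,i) via R2 from reach(d,a), knows(a,i)
round 3: derive reach(e,a) via R2 from reach(e,g), knows(g,a)
round 3: derive reach(e,e) via R2 from reach(e,g), knows(g,e)
round 3: derive reach(e,h) via R2 from reach(e,g), knows(g,h)
round 3: derive reach(f,a) via R2 from reach(f,g), knows(g,a)
round 3: derive reach(f,b) via R2 from reach(f,h), knows(h,b)
round 3: derive reach(g,j) via R2 from reach(g,i), knows(i,j)
round 4: derive reach(d,j) via R2 from reach(d,i), knows(i,j)
round 4: derive reach(e,b) via R2 from reach(e,h), knows(h,b)
round 4: derive reach(e,i) via R2 from reach(e,a), knows(a,i)
round 4: derive reach(f,i) via R2 from reach(f,a), knows(a,i)
round 5: derive reach(f,j) via R2 from reach(f,i), knows(i,j)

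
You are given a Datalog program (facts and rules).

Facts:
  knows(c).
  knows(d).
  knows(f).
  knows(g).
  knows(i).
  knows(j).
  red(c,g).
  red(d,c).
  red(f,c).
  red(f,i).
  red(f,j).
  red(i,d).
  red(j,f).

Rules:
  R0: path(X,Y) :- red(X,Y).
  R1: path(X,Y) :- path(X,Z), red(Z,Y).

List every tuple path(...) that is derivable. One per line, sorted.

round 1: derive path(c,g) via R0 from red(c,g)
round 1: derive path(d,c) via R0 from red(d,c)
round 1: derive path(f,c) via R0 from red(f,c)
round 1: derive path(f,i) via R0 from red(f,i)
round 1: derive path(f,j) via R0 from red(f,j)
round 1: derive path(i,d) via R0 from red(i,d)
round 1: derive path(j,f) via R0 from red(j,f)
round 2: derive path(d,g) via R1 from path(d,c), red(c,g)
round 2: derive path(f,d) via R1 from path(f,i), red(i,d)
round 2: derive path(f,f) via R1 from path(f,j), red(j,f)
round 2: derive path(f,g) via R1 from path(f,c), red(c,g)
round 2: derive path(i,c) via R1 from path(i,d), red(d,c)
round 2: derive path(j,c) via R1 from path(j,f), red(f,c)
round 2: derive path(j,i) via R1 from path(j,f), red(f,i)
round 2: derive path(j,j) via R1 from path(j,f), red(f,j)
round 3: derive path(i,g) via R1 from path(i,c), red(c,g)
round 3: derive path(j,d) via R1 from path(j,i), red(i,d)
round 3: derive path(j,g) via R1 from path(j,c), red(c,g)

path(c,g)
path(d,c)
path(d,g)
path(f,c)
path(f,d)
path(f,f)
path(f,g)
path(f,i)
path(f,j)
path(i,c)
path(i,d)
path(i,g)
path(j,c)
path(j,d)
path(j,f)
path(j,g)
path(j,i)
path(j,j)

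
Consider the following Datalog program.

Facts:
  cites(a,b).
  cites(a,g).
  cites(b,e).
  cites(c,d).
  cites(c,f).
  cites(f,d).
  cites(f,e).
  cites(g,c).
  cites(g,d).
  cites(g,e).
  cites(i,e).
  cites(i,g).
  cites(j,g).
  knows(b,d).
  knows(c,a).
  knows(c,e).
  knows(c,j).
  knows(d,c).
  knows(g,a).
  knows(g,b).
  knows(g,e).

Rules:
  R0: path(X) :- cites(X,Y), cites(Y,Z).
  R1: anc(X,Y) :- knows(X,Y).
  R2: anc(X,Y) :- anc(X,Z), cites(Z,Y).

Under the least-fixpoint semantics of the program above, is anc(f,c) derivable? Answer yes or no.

round 1: derive anc(b,d) via R1 from knows(b,d)
round 1: derive anc(c,a) via R1 from knows(c,a)
round 1: derive anc(c,e) via R1 from knows(c,e)
round 1: derive anc(c,j) via R1 from knows(c,j)
round 1: derive anc(d,c) via R1 from knows(d,c)
round 1: derive anc(g,a) via R1 from knows(g,a)
round 1: derive anc(g,b) via R1 from knows(g,b)
round 1: derive anc(g,e) via R1 from knows(g,e)
round 2: derive anc(c,b) via R2 from anc(c,a), cites(a,b)
round 2: derive anc(c,g) via R2 from anc(c,a), cites(a,g)
round 2: derive anc(d,d) via R2 from anc(d,c), cites(c,d)
round 2: derive anc(d,f) via R2 from anc(d,c), cites(c,f)
round 2: derive anc(g,g) via R2 from anc(g,a), cites(a,g)
round 3: derive anc(c,c) via R2 from anc(c,g), cites(g,c)
round 3: derive anc(c,d) via R2 from anc(c,g), cites(g,d)
round 3: derive anc(d,e) via R2 from anc(d,f), cites(f,e)
round 3: derive anc(g,c) via R2 from anc(g,g), cites(g,c)
round 3: derive anc(g,d) via R2 from anc(g,g), cites(g,d)
round 4: derive anc(c,f) via R2 from anc(c,c), cites(c,f)
round 4: derive anc(g,f) via R2 from anc(g,c), cites(c,f)

no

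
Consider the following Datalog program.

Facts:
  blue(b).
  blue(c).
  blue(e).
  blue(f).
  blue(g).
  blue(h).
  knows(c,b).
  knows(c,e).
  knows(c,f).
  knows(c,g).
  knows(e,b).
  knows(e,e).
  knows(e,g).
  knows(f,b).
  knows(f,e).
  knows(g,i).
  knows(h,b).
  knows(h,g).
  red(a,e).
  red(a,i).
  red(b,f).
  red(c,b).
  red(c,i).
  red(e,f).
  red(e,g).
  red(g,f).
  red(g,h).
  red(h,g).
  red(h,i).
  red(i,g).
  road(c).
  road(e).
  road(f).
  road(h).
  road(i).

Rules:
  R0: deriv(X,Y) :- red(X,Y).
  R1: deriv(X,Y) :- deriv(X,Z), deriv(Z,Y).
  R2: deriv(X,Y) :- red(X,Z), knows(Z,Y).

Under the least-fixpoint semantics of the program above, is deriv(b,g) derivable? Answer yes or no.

yes

round 1: derive deriv(a,e) via R0 from red(a,e)
round 1: derive deriv(a,i) via R0 from red(a,i)
round 1: derive deriv(b,f) via R0 from red(b,f)
round 1: derive deriv(c,b) via R0 from red(c,b)
round 1: derive deriv(c,i) via R0 from red(c,i)
round 1: derive deriv(e,f) via R0 from red(e,f)
round 1: derive deriv(e,g) via R0 from red(e,g)
round 1: derive deriv(g,f) via R0 from red(g,f)
round 1: derive deriv(g,h) via R0 from red(g,h)
round 1: derive deriv(h,g) via R0 from red(h,g)
round 1: derive deriv(h,i) via R0 from red(h,i)
round 1: derive deriv(i,g) via R0 from red(i,g)
round 1: derive deriv(a,b) via R2 from red(a,e), knows(e,b)
round 1: derive deriv(a,g) via R2 from red(a,e), knows(e,g)
round 1: derive deriv(b,b) via R2 from red(b,f), knows(f,b)
round 1: derive deriv(b,e) via R2 from red(b,f), knows(f,e)
round 1: derive deriv(e,b) via R2 from red(e,f), knows(f,b)
round 1: derive deriv(e,e) via R2 from red(e,f), knows(f,e)
round 1: derive deriv(e,i) via R2 from red(e,g), knows(g,i)
round 1: derive deriv(g,b) via R2 from red(g,f), knows(f,b)
round 1: derive deriv(g,e) via R2 from red(g,f), knows(f,e)
round 1: derive deriv(g,g) via R2 from red(g,h), knows(h,g)
round 1: derive deriv(i,i) via R2 from red(i,g), knows(g,i)
round 2: derive deriv(a,f) via R1 from deriv(a,b), deriv(b,f)
round 2: derive deriv(a,h) via R1 from deriv(a,g), deriv(g,h)
round 2: derive deriv(b,g) via R1 from deriv(b,e), deriv(e,g)
round 2: derive deriv(b,i) via R1 from deriv(b,e), deriv(e,i)
round 2: derive deriv(c,e) via R1 from deriv(c,b), deriv(b,e)
round 2: derive deriv(c,f) via R1 from deriv(c,b), deriv(b,f)
round 2: derive deriv(c,g) via R1 from deriv(c,i), deriv(i,g)
round 2: derive deriv(e,h) via R1 from deriv(e,g), deriv(g,h)
round 2: derive deriv(g,i) via R1 from deriv(g,e), deriv(e,i)
round 2: derive deriv(h,b) via R1 from deriv(h,g), deriv(g,b)
round 2: derive deriv(h,e) via R1 from deriv(h,g), deriv(g,e)
round 2: derive deriv(h,f) via R1 from deriv(h,g), deriv(g,f)
round 2: derive deriv(h,h) via R1 from deriv(h,g), deriv(g,h)
round 2: derive deriv(i,b) via R1 from deriv(i,g), deriv(g,b)
round 2: derive deriv(i,e) via R1 from deriv(i,g), deriv(g,e)
round 2: derive deriv(i,f) via R1 from deriv(i,g), deriv(g,f)
round 2: derive deriv(i,h) via R1 from deriv(i,g), deriv(g,h)
round 3: derive deriv(b,h) via R1 from deriv(b,e), deriv(e,h)
round 3: derive deriv(c,h) via R1 from deriv(c,e), deriv(e,h)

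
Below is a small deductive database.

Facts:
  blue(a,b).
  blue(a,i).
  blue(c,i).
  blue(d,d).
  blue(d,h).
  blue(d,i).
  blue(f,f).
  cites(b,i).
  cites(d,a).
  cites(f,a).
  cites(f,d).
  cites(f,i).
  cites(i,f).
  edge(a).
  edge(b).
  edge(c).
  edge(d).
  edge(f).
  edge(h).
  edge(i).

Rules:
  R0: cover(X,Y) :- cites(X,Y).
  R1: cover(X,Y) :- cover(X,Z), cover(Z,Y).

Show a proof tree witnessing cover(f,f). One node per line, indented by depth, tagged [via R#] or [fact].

cover(f,f)  [via R1]
  cover(f,i)  [via R0]
    cites(f,i)  [fact]
  cover(i,f)  [via R0]
    cites(i,f)  [fact]

round 1: derive cover(b,i) via R0 from cites(b,i)
round 1: derive cover(d,a) via R0 from cites(d,a)
round 1: derive cover(f,a) via R0 from cites(f,a)
round 1: derive cover(f,d) via R0 from cites(f,d)
round 1: derive cover(f,i) via R0 from cites(f,i)
round 1: derive cover(i,f) via R0 from cites(i,f)
round 2: derive cover(b,f) via R1 from cover(b,i), cover(i,f)
round 2: derive cover(f,f) via R1 from cover(f,i), cover(i,f)
round 2: derive cover(i,a) via R1 from cover(i,f), cover(f,a)
round 2: derive cover(i,d) via R1 from cover(i,f), cover(f,d)
round 2: derive cover(i,i) via R1 from cover(i,f), cover(f,i)
round 3: derive cover(b,a) via R1 from cover(b,f), cover(f,a)
round 3: derive cover(b,d) via R1 from cover(b,f), cover(f,d)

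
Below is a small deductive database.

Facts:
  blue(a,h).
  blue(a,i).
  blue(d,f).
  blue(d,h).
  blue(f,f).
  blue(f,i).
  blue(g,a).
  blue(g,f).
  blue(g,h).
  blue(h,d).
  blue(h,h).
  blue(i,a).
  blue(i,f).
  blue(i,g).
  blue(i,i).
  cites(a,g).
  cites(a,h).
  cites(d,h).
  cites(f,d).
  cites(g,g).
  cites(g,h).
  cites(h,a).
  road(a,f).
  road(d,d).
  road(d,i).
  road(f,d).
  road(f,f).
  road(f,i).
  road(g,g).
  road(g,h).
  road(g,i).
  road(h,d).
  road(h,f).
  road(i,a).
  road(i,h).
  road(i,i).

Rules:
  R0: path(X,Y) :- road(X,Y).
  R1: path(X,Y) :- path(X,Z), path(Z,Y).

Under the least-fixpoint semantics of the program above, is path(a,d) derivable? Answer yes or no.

yes

round 1: derive path(a,f) via R0 from road(a,f)
round 1: derive path(d,d) via R0 from road(d,d)
round 1: derive path(d,i) via R0 from road(d,i)
round 1: derive path(f,d) via R0 from road(f,d)
round 1: derive path(f,f) via R0 from road(f,f)
round 1: derive path(f,i) via R0 from road(f,i)
round 1: derive path(g,g) via R0 from road(g,g)
round 1: derive path(g,h) via R0 from road(g,h)
round 1: derive path(g,i) via R0 from road(g,i)
round 1: derive path(h,d) via R0 from road(h,d)
round 1: derive path(h,f) via R0 from road(h,f)
round 1: derive path(i,a) via R0 from road(i,a)
round 1: derive path(i,h) via R0 from road(i,h)
round 1: derive path(i,i) via R0 from road(i,i)
round 2: derive path(a,d) via R1 from path(a,f), path(f,d)
round 2: derive path(a,i) via R1 from path(a,f), path(f,i)
round 2: derive path(d,a) via R1 from path(d,i), path(i,a)
round 2: derive path(d,h) via R1 from path(d,i), path(i,h)
round 2: derive path(f,a) via R1 from path(f,i), path(i,a)
round 2: derive path(f,h) via R1 from path(f,i), path(i,h)
round 2: derive path(g,a) via R1 from path(g,i), path(i,a)
round 2: derive path(g,d) via R1 from path(g,h), path(h,d)
round 2: derive path(g,f) via R1 from path(g,h), path(h,f)
round 2: derive path(h,i) via R1 from path(h,d), path(d,i)
round 2: derive path(i,d) via R1 from path(i,h), path(h,d)
round 2: derive path(i,f) via R1 from path(i,a), path(a,f)
round 3: derive path(a,a) via R1 from path(a,d), path(d,a)
round 3: derive path(a,h) via R1 from path(a,d), path(d,h)
round 3: derive path(d,f) via R1 from path(d,a), path(a,f)
round 3: derive path(h,a) via R1 from path(h,d), path(d,a)
round 3: derive path(h,h) via R1 from path(h,d), path(d,h)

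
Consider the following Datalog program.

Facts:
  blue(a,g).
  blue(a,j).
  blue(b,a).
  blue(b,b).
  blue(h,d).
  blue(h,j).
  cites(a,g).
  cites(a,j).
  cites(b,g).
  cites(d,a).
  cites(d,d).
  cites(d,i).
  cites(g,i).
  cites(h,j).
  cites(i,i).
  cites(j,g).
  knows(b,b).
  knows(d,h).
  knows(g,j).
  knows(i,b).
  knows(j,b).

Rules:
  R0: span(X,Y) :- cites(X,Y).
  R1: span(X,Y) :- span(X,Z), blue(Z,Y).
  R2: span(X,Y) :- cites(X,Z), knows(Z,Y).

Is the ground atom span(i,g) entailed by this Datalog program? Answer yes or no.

round 1: derive span(a,g) via R0 from cites(a,g)
round 1: derive span(a,j) via R0 from cites(a,j)
round 1: derive span(b,g) via R0 from cites(b,g)
round 1: derive span(d,a) via R0 from cites(d,a)
round 1: derive span(d,d) via R0 from cites(d,d)
round 1: derive span(d,i) via R0 from cites(d,i)
round 1: derive span(g,i) via R0 from cites(g,i)
round 1: derive span(h,j) via R0 from cites(h,j)
round 1: derive span(i,i) via R0 from cites(i,i)
round 1: derive span(j,g) via R0 from cites(j,g)
round 1: derive span(a,b) via R2 from cites(a,j), knows(j,b)
round 1: derive span(b,j) via R2 from cites(b,g), knows(g,j)
round 1: derive span(d,b) via R2 from cites(d,i), knows(i,b)
round 1: derive span(d,h) via R2 from cites(d,d), knows(d,h)
round 1: derive span(g,b) via R2 from cites(g,i), knows(i,b)
round 1: derive span(h,b) via R2 from cites(h,j), knows(j,b)
round 1: derive span(i,b) via R2 from cites(i,i), knows(i,b)
round 1: derive span(j,j) via R2 from cites(j,g), knows(g,j)
round 2: derive span(a,a) via R1 from span(a,b), blue(b,a)
round 2: derive span(d,g) via R1 from span(d,a), blue(a,g)
round 2: derive span(d,j) via R1 from span(d,a), blue(a,j)
round 2: derive span(g,a) via R1 from span(g,b), blue(b,a)
round 2: derive span(h,a) via R1 from span(h,b), blue(b,a)
round 2: derive span(i,a) via R1 from span(i,b), blue(b,a)
round 3: derive span(g,g) via R1 from span(g,a), blue(a,g)
round 3: derive span(g,j) via R1 from span(g,a), blue(a,j)
round 3: derive span(h,g) via R1 from span(h,a), blue(a,g)
round 3: derive span(i,g) via R1 from span(i,a), blue(a,g)
round 3: derive span(i,j) via R1 from span(i,a), blue(a,j)

yes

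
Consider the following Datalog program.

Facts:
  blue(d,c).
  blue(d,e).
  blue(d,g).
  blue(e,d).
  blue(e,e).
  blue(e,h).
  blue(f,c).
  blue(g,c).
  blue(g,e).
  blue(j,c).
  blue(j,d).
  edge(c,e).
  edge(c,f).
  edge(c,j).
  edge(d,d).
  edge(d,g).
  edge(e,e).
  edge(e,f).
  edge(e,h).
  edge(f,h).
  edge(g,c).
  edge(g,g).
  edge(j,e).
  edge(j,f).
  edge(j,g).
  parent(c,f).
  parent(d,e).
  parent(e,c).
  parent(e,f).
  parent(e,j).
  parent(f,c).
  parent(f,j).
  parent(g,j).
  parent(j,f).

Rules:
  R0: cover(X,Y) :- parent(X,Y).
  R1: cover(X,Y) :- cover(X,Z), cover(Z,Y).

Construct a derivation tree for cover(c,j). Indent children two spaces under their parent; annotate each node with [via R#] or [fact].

round 1: derive cover(c,f) via R0 from parent(c,f)
round 1: derive cover(d,e) via R0 from parent(d,e)
round 1: derive cover(e,c) via R0 from parent(e,c)
round 1: derive cover(e,f) via R0 from parent(e,f)
round 1: derive cover(e,j) via R0 from parent(e,j)
round 1: derive cover(f,c) via R0 from parent(f,c)
round 1: derive cover(f,j) via R0 from parent(f,j)
round 1: derive cover(g,j) via R0 from parent(g,j)
round 1: derive cover(j,f) via R0 from parent(j,f)
round 2: derive cover(c,c) via R1 from cover(c,f), cover(f,c)
round 2: derive cover(c,j) via R1 from cover(c,f), cover(f,j)
round 2: derive cover(d,c) via R1 from cover(d,e), cover(e,c)
round 2: derive cover(d,f) via R1 from cover(d,e), cover(e,f)
round 2: derive cover(d,j) via R1 from cover(d,e), cover(e,j)
round 2: derive cover(f,f) via R1 from cover(f,c), cover(c,f)
round 2: derive cover(g,f) via R1 from cover(g,j), cover(j,f)
round 2: derive cover(j,c) via R1 from cover(j,f), cover(f,c)
round 2: derive cover(j,j) via R1 from cover(j,f), cover(f,j)
round 3: derive cover(g,c) via R1 from cover(g,f), cover(f,c)

cover(c,j)  [via R1]
  cover(c,f)  [via R0]
    parent(c,f)  [fact]
  cover(f,j)  [via R0]
    parent(f,j)  [fact]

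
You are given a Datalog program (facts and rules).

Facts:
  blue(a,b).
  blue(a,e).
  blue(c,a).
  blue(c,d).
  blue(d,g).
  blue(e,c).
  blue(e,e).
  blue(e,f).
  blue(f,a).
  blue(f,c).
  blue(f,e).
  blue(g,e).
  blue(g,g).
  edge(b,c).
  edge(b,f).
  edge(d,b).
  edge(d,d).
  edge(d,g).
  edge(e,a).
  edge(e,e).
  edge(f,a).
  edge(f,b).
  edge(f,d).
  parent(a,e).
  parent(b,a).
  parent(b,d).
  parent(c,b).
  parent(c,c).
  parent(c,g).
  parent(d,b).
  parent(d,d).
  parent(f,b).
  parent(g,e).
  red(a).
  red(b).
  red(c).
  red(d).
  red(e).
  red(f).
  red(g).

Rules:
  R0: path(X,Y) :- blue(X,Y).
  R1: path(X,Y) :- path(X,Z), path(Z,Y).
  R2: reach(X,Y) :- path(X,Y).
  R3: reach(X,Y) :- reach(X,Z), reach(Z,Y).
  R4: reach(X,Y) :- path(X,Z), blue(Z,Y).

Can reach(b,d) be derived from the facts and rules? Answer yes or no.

round 1: derive path(a,b) via R0 from blue(a,b)
round 1: derive path(a,e) via R0 from blue(a,e)
round 1: derive path(c,a) via R0 from blue(c,a)
round 1: derive path(c,d) via R0 from blue(c,d)
round 1: derive path(d,g) via R0 from blue(d,g)
round 1: derive path(e,c) via R0 from blue(e,c)
round 1: derive path(e,e) via R0 from blue(e,e)
round 1: derive path(e,f) via R0 from blue(e,f)
round 1: derive path(f,a) via R0 from blue(f,a)
round 1: derive path(f,c) via R0 from blue(f,c)
round 1: derive path(f,e) via R0 from blue(f,e)
round 1: derive path(g,e) via R0 from blue(g,e)
round 1: derive path(g,g) via R0 from blue(g,g)
round 2: derive path(a,c) via R1 from path(a,e), path(e,c)
round 2: derive path(a,f) via R1 from path(a,e), path(e,f)
round 2: derive path(c,b) via R1 from path(c,a), path(a,b)
round 2: derive path(c,e) via R1 from path(c,a), path(a,e)
round 2: derive path(c,g) via R1 from path(c,d), path(d,g)
round 2: derive path(d,e) via R1 from path(d,g), path(g,e)
round 2: derive path(e,a) via R1 from path(e,c), path(c,a)
round 2: derive path(e,d) via R1 from path(e,c), path(c,d)
round 2: derive path(f,b) via R1 from path(f,a), path(a,b)
round 2: derive path(f,d) via R1 from path(f,c), path(c,d)
round 2: derive path(f,f) via R1 from path(f,e), path(e,f)
round 2: derive path(g,c) via R1 from path(g,e), path(e,c)
round 2: derive path(g,f) via R1 from path(g,e), path(e,f)
round 2: derive reach(a,b) via R2 from path(a,b)
round 2: derive reach(a,e) via R2 from path(a,e)
round 2: derive reach(c,a) via R2 from path(c,a)
round 2: derive reach(c,d) via R2 from path(c,d)
round 2: derive reach(d,g) via R2 from path(d,g)
round 2: derive reach(e,c) via R2 from path(e,c)
round 2: derive reach(e,e) via R2 from path(e,e)
round 2: derive reach(e,f) via R2 from path(e,f)
round 2: derive reach(f,a) via R2 from path(f,a)
round 2: derive reach(f,c) via R2 from path(f,c)
round 2: derive reach(f,e) via R2 from path(f,e)
round 2: derive reach(g,e) via R2 from path(g,e)
round 2: derive reach(g,g) via R2 from path(g,g)
round 2: derive reach(a,c) via R4 from path(a,e), blue(e,c)
round 2: derive reach(a,f) via R4 from path(a,e), blue(e,f)
round 2: derive reach(c,b) via R4 from path(c,a), blue(a,b)
round 2: derive reach(c,e) via R4 from path(c,a), blue(a,e)
round 2: derive reach(c,g) via R4 from path(c,d), blue(d,g)
round 2: derive reach(d,e) via R4 from path(d,g), blue(g,e)
round 2: derive reach(e,a) via R4 from path(e,c), blue(c,a)
round 2: derive reach(e,d) via R4 from path(e,c), blue(c,d)
round 2: derive reach(f,b) via R4 from path(f,a), blue(a,b)
round 2: derive reach(f,d) via R4 from path(f,c), blue(c,d)
round 2: derive reach(f,f) via R4 from path(f,e), blue(e,f)
round 2: derive reach(g,c) via R4 from path(g,e), blue(e,c)
round 2: derive reach(g,f) via R4 from path(g,e), blue(e,f)
round 3: derive path(a,a) via R1 from path(a,c), path(c,a)
round 3: derive path(a,d) via R1 from path(a,c), path(c,d)
round 3: derive path(a,g) via R1 from path(a,c), path(c,g)
round 3: derive path(c,c) via R1 from path(c,a), path(a,c)
round 3: derive path(c,f) via R1 from path(c,a), path(a,f)
round 3: derive path(d,a) via R1 from path(d,e), path(e,a)
round 3: derive path(d,c) via R1 from path(d,e), path(e,c)
round 3: derive path(d,d) via R1 from path(d,e), path(e,d)
round 3: derive path(d,f) via R1 from path(d,e), path(e,f)
round 3: derive path(e,b) via R1 from path(e,a), path(a,b)
round 3: derive path(e,g) via R1 from path(e,c), path(c,g)
round 3: derive path(f,g) via R1 from path(f,c), path(c,g)
round 3: derive path(g,a) via R1 from path(g,c), path(c,a)
round 3: derive path(g,b) via R1 from path(g,c), path(c,b)
round 3: derive path(g,d) via R1 from path(g,c), path(c,d)
round 3: derive reach(a,a) via R3 from reach(a,c), reach(c,a)
round 3: derive reach(a,d) via R3 from reach(a,c), reach(c,d)
round 3: derive reach(a,g) via R3 from reach(a,c), reach(c,g)
round 3: derive reach(c,c) via R3 from reach(c,a), reach(a,c)
round 3: derive reach(c,f) via R3 from reach(c,a), reach(a,f)
round 3: derive reach(d,a) via R3 from reach(d,e), reach(e,a)
round 3: derive reach(d,c) via R3 from reach(d,e), reach(e,c)
round 3: derive reach(d,d) via R3 from reach(d,e), reach(e,d)
round 3: derive reach(d,f) via R3 from reach(d,e), reach(e,f)
round 3: derive reach(e,b) via R3 from reach(e,a), reach(a,b)
round 3: derive reach(e,g) via R3 from reach(e,c), reach(c,g)
round 3: derive reach(f,g) via R3 from reach(f,c), reach(c,g)
round 3: derive reach(g,a) via R3 from reach(g,c), reach(c,a)
round 3: derive reach(g,b) via R3 from reach(g,c), reach(c,b)
round 3: derive reach(g,d) via R3 from reach(g,c), reach(c,d)
round 4: derive path(d,b) via R1 from path(d,a), path(a,b)
round 4: derive reach(d,b) via R3 from reach(d,a), reach(a,b)

no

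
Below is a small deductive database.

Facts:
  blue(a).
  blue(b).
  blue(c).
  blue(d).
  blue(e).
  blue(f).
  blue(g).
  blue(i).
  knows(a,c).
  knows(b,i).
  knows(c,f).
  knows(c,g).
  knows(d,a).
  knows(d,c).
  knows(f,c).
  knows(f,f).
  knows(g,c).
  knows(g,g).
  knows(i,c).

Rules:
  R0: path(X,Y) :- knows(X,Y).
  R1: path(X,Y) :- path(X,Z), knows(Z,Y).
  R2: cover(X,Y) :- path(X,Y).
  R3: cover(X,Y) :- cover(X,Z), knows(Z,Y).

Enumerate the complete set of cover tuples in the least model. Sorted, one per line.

round 1: derive path(a,c) via R0 from knows(a,c)
round 1: derive path(b,i) via R0 from knows(b,i)
round 1: derive path(c,f) via R0 from knows(c,f)
round 1: derive path(c,g) via R0 from knows(c,g)
round 1: derive path(d,a) via R0 from knows(d,a)
round 1: derive path(d,c) via R0 from knows(d,c)
round 1: derive path(f,c) via R0 from knows(f,c)
round 1: derive path(f,f) via R0 from knows(f,f)
round 1: derive path(g,c) via R0 from knows(g,c)
round 1: derive path(g,g) via R0 from knows(g,g)
round 1: derive path(i,c) via R0 from knows(i,c)
round 2: derive path(a,f) via R1 from path(a,c), knows(c,f)
round 2: derive path(a,g) via R1 from path(a,c), knows(c,g)
round 2: derive path(b,c) via R1 from path(b,i), knows(i,c)
round 2: derive path(c,c) via R1 from path(c,f), knows(f,c)
round 2: derive path(d,f) via R1 from path(d,c), knows(c,f)
round 2: derive path(d,g) via R1 from path(d,c), knows(c,g)
round 2: derive path(f,g) via R1 from path(f,c), knows(c,g)
round 2: derive path(g,f) via R1 from path(g,c), knows(c,f)
round 2: derive path(i,f) via R1 from path(i,c), knows(c,f)
round 2: derive path(i,g) via R1 from path(i,c), knows(c,g)
round 2: derive cover(a,c) via R2 from path(a,c)
round 2: derive cover(b,i) via R2 from path(b,i)
round 2: derive cover(c,f) via R2 from path(c,f)
round 2: derive cover(c,g) via R2 from path(c,g)
round 2: derive cover(d,a) via R2 from path(d,a)
round 2: derive cover(d,c) via R2 from path(d,c)
round 2: derive cover(f,c) via R2 from path(f,c)
round 2: derive cover(f,f) via R2 from path(f,f)
round 2: derive cover(g,c) via R2 from path(g,c)
round 2: derive cover(g,g) via R2 from path(g,g)
round 2: derive cover(i,c) via R2 from path(i,c)
round 3: derive path(b,f) via R1 from path(b,c), knows(c,f)
round 3: derive path(b,g) via R1 from path(b,c), knows(c,g)
round 3: derive cover(a,f) via R2 from path(a,f)
round 3: derive cover(a,g) via R2 from path(a,g)
round 3: derive cover(b,c) via R2 from path(b,c)
round 3: derive cover(c,c) via R2 from path(c,c)
round 3: derive cover(d,f) via R2 from path(d,f)
round 3: derive cover(d,g) via R2 from path(d,g)
round 3: derive cover(f,g) via R2 from path(f,g)
round 3: derive cover(g,f) via R2 from path(g,f)
round 3: derive cover(i,f) via R2 from path(i,f)
round 3: derive cover(i,g) via R2 from path(i,g)
round 4: derive cover(b,f) via R2 from path(b,f)
round 4: derive cover(b,g) via R2 from path(b,g)

cover(a,c)
cover(a,f)
cover(a,g)
cover(b,c)
cover(b,f)
cover(b,g)
cover(b,i)
cover(c,c)
cover(c,f)
cover(c,g)
cover(d,a)
cover(d,c)
cover(d,f)
cover(d,g)
cover(f,c)
cover(f,f)
cover(f,g)
cover(g,c)
cover(g,f)
cover(g,g)
cover(i,c)
cover(i,f)
cover(i,g)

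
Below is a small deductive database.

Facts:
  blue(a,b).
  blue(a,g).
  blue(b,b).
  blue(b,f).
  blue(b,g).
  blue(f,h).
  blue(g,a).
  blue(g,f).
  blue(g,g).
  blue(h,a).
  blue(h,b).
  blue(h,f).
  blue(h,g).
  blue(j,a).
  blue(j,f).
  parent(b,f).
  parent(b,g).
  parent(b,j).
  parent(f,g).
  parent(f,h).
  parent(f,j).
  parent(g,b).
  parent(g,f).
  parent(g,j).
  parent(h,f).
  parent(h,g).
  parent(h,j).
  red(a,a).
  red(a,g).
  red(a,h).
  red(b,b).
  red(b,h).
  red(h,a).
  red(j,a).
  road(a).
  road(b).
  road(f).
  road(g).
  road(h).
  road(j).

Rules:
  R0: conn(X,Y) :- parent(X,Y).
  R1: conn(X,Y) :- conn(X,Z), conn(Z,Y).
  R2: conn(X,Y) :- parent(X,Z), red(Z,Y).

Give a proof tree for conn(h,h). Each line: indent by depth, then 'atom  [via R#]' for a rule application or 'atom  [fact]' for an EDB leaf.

round 1: derive conn(b,f) via R0 from parent(b,f)
round 1: derive conn(b,g) via R0 from parent(b,g)
round 1: derive conn(b,j) via R0 from parent(b,j)
round 1: derive conn(f,g) via R0 from parent(f,g)
round 1: derive conn(f,h) via R0 from parent(f,h)
round 1: derive conn(f,j) via R0 from parent(f,j)
round 1: derive conn(g,b) via R0 from parent(g,b)
round 1: derive conn(g,f) via R0 from parent(g,f)
round 1: derive conn(g,j) via R0 from parent(g,j)
round 1: derive conn(h,f) via R0 from parent(h,f)
round 1: derive conn(h,g) via R0 from parent(h,g)
round 1: derive conn(h,j) via R0 from parent(h,j)
round 1: derive conn(b,a) via R2 from parent(b,j), red(j,a)
round 1: derive conn(f,a) via R2 from parent(f,h), red(h,a)
round 1: derive conn(g,a) via R2 from parent(g,j), red(j,a)
round 1: derive conn(g,h) via R2 from parent(g,b), red(b,h)
round 1: derive conn(h,a) via R2 from parent(h,j), red(j,a)
round 2: derive conn(b,b) via R1 from conn(b,g), conn(g,b)
round 2: derive conn(b,h) via R1 from conn(b,f), conn(f,h)
round 2: derive conn(f,b) via R1 from conn(f,g), conn(g,b)
round 2: derive conn(f,f) via R1 from conn(f,g), conn(g,f)
round 2: derive conn(g,g) via R1 from conn(g,b), conn(b,g)
round 2: derive conn(h,b) via R1 from conn(h,g), conn(g,b)
round 2: derive conn(h,h) via R1 from conn(h,f), conn(f,h)

conn(h,h)  [via R1]
  conn(h,f)  [via R0]
    parent(h,f)  [fact]
  conn(f,h)  [via R0]
    parent(f,h)  [fact]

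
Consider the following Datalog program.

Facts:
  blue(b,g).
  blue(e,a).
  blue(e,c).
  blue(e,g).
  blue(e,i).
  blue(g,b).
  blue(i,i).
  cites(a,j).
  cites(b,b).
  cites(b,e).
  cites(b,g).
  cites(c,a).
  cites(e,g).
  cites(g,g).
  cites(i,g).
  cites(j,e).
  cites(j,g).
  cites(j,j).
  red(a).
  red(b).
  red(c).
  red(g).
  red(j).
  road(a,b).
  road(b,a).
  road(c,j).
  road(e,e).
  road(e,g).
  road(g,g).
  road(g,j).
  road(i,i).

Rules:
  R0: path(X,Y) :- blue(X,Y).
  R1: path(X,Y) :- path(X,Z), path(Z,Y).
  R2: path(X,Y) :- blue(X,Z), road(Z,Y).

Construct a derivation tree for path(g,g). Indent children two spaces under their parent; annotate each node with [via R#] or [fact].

path(g,g)  [via R1]
  path(g,b)  [via R0]
    blue(g,b)  [fact]
  path(b,g)  [via R0]
    blue(b,g)  [fact]

round 1: derive path(b,g) via R0 from blue(b,g)
round 1: derive path(e,a) via R0 from blue(e,a)
round 1: derive path(e,c) via R0 from blue(e,c)
round 1: derive path(e,g) via R0 from blue(e,g)
round 1: derive path(e,i) via R0 from blue(e,i)
round 1: derive path(g,b) via R0 from blue(g,b)
round 1: derive path(i,i) via R0 from blue(i,i)
round 1: derive path(b,j) via R2 from blue(b,g), road(g,j)
round 1: derive path(e,b) via R2 from blue(e,a), road(a,b)
round 1: derive path(e,j) via R2 from blue(e,c), road(c,j)
round 1: derive path(g,a) via R2 from blue(g,b), road(b,a)
round 2: derive path(b,a) via R1 from path(b,g), path(g,a)
round 2: derive path(b,b) via R1 from path(b,g), path(g,b)
round 2: derive path(g,g) via R1 from path(g,b), path(b,g)
round 2: derive path(g,j) via R1 from path(g,b), path(b,j)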